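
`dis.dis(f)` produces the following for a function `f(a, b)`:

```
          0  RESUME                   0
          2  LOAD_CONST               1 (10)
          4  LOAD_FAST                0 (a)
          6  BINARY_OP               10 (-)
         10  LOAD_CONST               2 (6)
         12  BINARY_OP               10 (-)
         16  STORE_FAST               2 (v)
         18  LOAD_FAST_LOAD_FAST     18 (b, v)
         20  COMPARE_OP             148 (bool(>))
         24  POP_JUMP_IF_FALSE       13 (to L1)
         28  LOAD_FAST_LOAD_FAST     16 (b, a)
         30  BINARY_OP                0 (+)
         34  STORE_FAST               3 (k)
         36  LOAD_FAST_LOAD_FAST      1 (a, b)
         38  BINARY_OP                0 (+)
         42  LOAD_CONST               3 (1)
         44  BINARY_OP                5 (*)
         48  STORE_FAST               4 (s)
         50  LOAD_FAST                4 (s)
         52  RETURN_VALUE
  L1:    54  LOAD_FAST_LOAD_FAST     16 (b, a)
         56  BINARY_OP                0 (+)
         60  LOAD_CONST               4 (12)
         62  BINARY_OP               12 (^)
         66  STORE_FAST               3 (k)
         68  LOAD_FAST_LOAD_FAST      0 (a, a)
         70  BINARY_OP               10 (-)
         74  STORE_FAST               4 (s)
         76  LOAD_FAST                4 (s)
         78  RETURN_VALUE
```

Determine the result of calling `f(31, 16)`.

LOAD_CONST → push 10. Stack: [10]
LOAD_FAST a → push 31. Stack: [10, 31]
BINARY_OP - → 10 - 31 = -21. Stack: [-21]
LOAD_CONST → push 6. Stack: [-21, 6]
BINARY_OP - → -21 - 6 = -27. Stack: [-27]
STORE_FAST v → v=-27. Stack: []
LOAD_FAST_LOAD_FAST b,v → push 16,-27. Stack: [16, -27]
COMPARE_OP bool(>) → 16 vs -27 = True. Stack: [True]
POP_JUMP_IF_FALSE → pop True; no jump. Stack: []
LOAD_FAST_LOAD_FAST b,a → push 16,31. Stack: [16, 31]
BINARY_OP + → 16 + 31 = 47. Stack: [47]
STORE_FAST k → k=47. Stack: []
LOAD_FAST_LOAD_FAST a,b → push 31,16. Stack: [31, 16]
BINARY_OP + → 31 + 16 = 47. Stack: [47]
LOAD_CONST → push 1. Stack: [47, 1]
BINARY_OP * → 47 * 1 = 47. Stack: [47]
STORE_FAST s → s=47. Stack: []
LOAD_FAST s → push 47. Stack: [47]
RETURN_VALUE → return 47.

47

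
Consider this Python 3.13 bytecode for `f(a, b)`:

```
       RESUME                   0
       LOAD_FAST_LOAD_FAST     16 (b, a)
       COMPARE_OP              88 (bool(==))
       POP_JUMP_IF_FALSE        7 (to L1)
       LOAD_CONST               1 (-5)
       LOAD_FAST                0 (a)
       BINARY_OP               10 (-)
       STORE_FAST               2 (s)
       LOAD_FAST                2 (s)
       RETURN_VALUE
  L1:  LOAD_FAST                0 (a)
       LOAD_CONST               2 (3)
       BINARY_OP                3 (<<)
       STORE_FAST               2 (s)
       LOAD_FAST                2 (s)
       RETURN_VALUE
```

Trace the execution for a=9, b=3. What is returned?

LOAD_FAST_LOAD_FAST b,a → push 3,9. Stack: [3, 9]
COMPARE_OP bool(==) → 3 vs 9 = False. Stack: [False]
POP_JUMP_IF_FALSE → pop False; jump. Stack: []
LOAD_FAST a → push 9. Stack: [9]
LOAD_CONST → push 3. Stack: [9, 3]
BINARY_OP << → 9 << 3 = 72. Stack: [72]
STORE_FAST s → s=72. Stack: []
LOAD_FAST s → push 72. Stack: [72]
RETURN_VALUE → return 72.

72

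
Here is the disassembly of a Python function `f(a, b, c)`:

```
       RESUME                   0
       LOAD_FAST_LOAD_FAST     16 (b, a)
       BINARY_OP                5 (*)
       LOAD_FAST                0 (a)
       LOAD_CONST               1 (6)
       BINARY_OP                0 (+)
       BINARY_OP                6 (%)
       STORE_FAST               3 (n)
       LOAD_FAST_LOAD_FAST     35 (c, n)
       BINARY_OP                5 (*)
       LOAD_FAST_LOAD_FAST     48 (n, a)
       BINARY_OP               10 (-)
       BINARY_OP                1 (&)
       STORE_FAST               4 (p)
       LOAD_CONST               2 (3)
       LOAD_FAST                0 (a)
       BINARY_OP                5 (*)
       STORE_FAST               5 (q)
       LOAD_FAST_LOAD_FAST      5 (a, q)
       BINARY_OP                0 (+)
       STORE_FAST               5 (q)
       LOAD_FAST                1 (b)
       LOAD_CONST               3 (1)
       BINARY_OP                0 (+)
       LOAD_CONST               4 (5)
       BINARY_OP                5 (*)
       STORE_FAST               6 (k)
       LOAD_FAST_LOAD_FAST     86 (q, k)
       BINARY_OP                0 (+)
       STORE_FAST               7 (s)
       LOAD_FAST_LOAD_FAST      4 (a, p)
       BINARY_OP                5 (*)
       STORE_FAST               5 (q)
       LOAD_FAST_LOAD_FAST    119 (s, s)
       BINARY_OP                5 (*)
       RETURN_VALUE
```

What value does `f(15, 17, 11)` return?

LOAD_FAST_LOAD_FAST b,a → push 17,15. Stack: [17, 15]
BINARY_OP * → 17 * 15 = 255. Stack: [255]
LOAD_FAST a → push 15. Stack: [255, 15]
LOAD_CONST → push 6. Stack: [255, 15, 6]
BINARY_OP + → 15 + 6 = 21. Stack: [255, 21]
BINARY_OP % → 255 % 21 = 3. Stack: [3]
STORE_FAST n → n=3. Stack: []
LOAD_FAST_LOAD_FAST c,n → push 11,3. Stack: [11, 3]
BINARY_OP * → 11 * 3 = 33. Stack: [33]
LOAD_FAST_LOAD_FAST n,a → push 3,15. Stack: [33, 3, 15]
BINARY_OP - → 3 - 15 = -12. Stack: [33, -12]
BINARY_OP & → 33 & -12 = 32. Stack: [32]
STORE_FAST p → p=32. Stack: []
LOAD_CONST → push 3. Stack: [3]
LOAD_FAST a → push 15. Stack: [3, 15]
BINARY_OP * → 3 * 15 = 45. Stack: [45]
STORE_FAST q → q=45. Stack: []
LOAD_FAST_LOAD_FAST a,q → push 15,45. Stack: [15, 45]
BINARY_OP + → 15 + 45 = 60. Stack: [60]
STORE_FAST q → q=60. Stack: []
LOAD_FAST b → push 17. Stack: [17]
LOAD_CONST → push 1. Stack: [17, 1]
BINARY_OP + → 17 + 1 = 18. Stack: [18]
LOAD_CONST → push 5. Stack: [18, 5]
BINARY_OP * → 18 * 5 = 90. Stack: [90]
STORE_FAST k → k=90. Stack: []
LOAD_FAST_LOAD_FAST q,k → push 60,90. Stack: [60, 90]
BINARY_OP + → 60 + 90 = 150. Stack: [150]
STORE_FAST s → s=150. Stack: []
LOAD_FAST_LOAD_FAST a,p → push 15,32. Stack: [15, 32]
BINARY_OP * → 15 * 32 = 480. Stack: [480]
STORE_FAST q → q=480. Stack: []
LOAD_FAST_LOAD_FAST s,s → push 150,150. Stack: [150, 150]
BINARY_OP * → 150 * 150 = 22500. Stack: [22500]
RETURN_VALUE → return 22500.

22500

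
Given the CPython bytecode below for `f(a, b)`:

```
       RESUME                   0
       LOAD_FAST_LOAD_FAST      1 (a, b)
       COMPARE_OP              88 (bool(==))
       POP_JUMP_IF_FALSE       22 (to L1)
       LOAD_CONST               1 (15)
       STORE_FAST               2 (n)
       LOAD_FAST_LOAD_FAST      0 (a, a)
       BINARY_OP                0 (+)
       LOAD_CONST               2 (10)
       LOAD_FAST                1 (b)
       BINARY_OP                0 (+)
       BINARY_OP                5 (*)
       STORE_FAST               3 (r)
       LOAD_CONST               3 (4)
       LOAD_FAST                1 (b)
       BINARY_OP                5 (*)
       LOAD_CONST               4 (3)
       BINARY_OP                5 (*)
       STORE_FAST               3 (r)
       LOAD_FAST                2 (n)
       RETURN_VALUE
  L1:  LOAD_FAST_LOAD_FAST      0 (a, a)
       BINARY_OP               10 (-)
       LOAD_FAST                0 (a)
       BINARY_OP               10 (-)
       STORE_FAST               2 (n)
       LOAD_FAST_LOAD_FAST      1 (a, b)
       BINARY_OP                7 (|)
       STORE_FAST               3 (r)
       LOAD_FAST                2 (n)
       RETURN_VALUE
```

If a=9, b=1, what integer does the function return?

-9

LOAD_FAST_LOAD_FAST a,b → push 9,1. Stack: [9, 1]
COMPARE_OP bool(==) → 9 vs 1 = False. Stack: [False]
POP_JUMP_IF_FALSE → pop False; jump. Stack: []
LOAD_FAST_LOAD_FAST a,a → push 9,9. Stack: [9, 9]
BINARY_OP - → 9 - 9 = 0. Stack: [0]
LOAD_FAST a → push 9. Stack: [0, 9]
BINARY_OP - → 0 - 9 = -9. Stack: [-9]
STORE_FAST n → n=-9. Stack: []
LOAD_FAST_LOAD_FAST a,b → push 9,1. Stack: [9, 1]
BINARY_OP | → 9 | 1 = 9. Stack: [9]
STORE_FAST r → r=9. Stack: []
LOAD_FAST n → push -9. Stack: [-9]
RETURN_VALUE → return -9.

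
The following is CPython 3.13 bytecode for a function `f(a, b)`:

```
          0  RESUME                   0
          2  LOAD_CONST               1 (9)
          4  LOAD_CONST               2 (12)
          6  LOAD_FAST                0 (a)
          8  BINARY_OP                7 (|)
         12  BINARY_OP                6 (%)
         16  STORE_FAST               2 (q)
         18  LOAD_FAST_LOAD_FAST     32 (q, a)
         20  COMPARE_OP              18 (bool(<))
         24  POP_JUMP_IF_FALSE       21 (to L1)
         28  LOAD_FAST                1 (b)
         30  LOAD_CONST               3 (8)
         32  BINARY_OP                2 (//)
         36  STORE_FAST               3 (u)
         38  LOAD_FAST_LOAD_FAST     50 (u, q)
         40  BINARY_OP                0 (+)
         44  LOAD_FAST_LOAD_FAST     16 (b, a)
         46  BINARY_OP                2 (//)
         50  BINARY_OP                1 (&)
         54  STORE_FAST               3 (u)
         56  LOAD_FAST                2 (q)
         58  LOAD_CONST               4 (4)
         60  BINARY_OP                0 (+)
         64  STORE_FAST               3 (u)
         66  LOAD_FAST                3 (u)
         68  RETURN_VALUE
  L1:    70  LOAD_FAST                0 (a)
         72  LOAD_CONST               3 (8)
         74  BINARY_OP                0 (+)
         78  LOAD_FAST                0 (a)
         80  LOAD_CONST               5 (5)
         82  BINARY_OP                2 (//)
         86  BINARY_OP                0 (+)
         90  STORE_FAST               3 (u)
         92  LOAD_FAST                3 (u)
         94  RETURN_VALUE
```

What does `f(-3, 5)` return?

LOAD_CONST → push 9. Stack: [9]
LOAD_CONST → push 12. Stack: [9, 12]
LOAD_FAST a → push -3. Stack: [9, 12, -3]
BINARY_OP | → 12 | -3 = -3. Stack: [9, -3]
BINARY_OP % → 9 % -3 = 0. Stack: [0]
STORE_FAST q → q=0. Stack: []
LOAD_FAST_LOAD_FAST q,a → push 0,-3. Stack: [0, -3]
COMPARE_OP bool(<) → 0 vs -3 = False. Stack: [False]
POP_JUMP_IF_FALSE → pop False; jump. Stack: []
LOAD_FAST a → push -3. Stack: [-3]
LOAD_CONST → push 8. Stack: [-3, 8]
BINARY_OP + → -3 + 8 = 5. Stack: [5]
LOAD_FAST a → push -3. Stack: [5, -3]
LOAD_CONST → push 5. Stack: [5, -3, 5]
BINARY_OP // → -3 // 5 = -1. Stack: [5, -1]
BINARY_OP + → 5 + -1 = 4. Stack: [4]
STORE_FAST u → u=4. Stack: []
LOAD_FAST u → push 4. Stack: [4]
RETURN_VALUE → return 4.

4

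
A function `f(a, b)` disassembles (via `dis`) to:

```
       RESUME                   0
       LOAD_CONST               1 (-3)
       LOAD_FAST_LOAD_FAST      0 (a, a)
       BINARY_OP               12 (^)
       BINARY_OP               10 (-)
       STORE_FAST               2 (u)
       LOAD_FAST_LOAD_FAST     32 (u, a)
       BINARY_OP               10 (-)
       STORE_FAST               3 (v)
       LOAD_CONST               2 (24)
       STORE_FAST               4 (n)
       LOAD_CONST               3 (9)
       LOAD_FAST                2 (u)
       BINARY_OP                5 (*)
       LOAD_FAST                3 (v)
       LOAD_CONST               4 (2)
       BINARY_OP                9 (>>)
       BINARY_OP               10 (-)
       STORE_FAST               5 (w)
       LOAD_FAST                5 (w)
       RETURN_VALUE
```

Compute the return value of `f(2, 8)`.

-25

LOAD_CONST → push -3. Stack: [-3]
LOAD_FAST_LOAD_FAST a,a → push 2,2. Stack: [-3, 2, 2]
BINARY_OP ^ → 2 ^ 2 = 0. Stack: [-3, 0]
BINARY_OP - → -3 - 0 = -3. Stack: [-3]
STORE_FAST u → u=-3. Stack: []
LOAD_FAST_LOAD_FAST u,a → push -3,2. Stack: [-3, 2]
BINARY_OP - → -3 - 2 = -5. Stack: [-5]
STORE_FAST v → v=-5. Stack: []
LOAD_CONST → push 24. Stack: [24]
STORE_FAST n → n=24. Stack: []
LOAD_CONST → push 9. Stack: [9]
LOAD_FAST u → push -3. Stack: [9, -3]
BINARY_OP * → 9 * -3 = -27. Stack: [-27]
LOAD_FAST v → push -5. Stack: [-27, -5]
LOAD_CONST → push 2. Stack: [-27, -5, 2]
BINARY_OP >> → -5 >> 2 = -2. Stack: [-27, -2]
BINARY_OP - → -27 - -2 = -25. Stack: [-25]
STORE_FAST w → w=-25. Stack: []
LOAD_FAST w → push -25. Stack: [-25]
RETURN_VALUE → return -25.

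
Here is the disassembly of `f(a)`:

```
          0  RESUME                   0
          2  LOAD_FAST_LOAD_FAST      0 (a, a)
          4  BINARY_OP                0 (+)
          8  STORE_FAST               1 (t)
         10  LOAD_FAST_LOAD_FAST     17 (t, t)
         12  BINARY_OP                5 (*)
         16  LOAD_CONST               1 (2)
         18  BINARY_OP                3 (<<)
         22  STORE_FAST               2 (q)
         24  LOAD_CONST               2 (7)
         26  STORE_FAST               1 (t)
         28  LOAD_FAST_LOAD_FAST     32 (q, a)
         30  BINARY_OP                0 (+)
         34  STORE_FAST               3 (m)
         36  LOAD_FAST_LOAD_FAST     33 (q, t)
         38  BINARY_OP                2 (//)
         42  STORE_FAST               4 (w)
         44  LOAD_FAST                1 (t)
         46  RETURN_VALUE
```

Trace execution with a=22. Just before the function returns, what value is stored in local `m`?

LOAD_FAST_LOAD_FAST a,a → push 22,22. Stack: [22, 22]
BINARY_OP + → 22 + 22 = 44. Stack: [44]
STORE_FAST t → t=44. Stack: []
LOAD_FAST_LOAD_FAST t,t → push 44,44. Stack: [44, 44]
BINARY_OP * → 44 * 44 = 1936. Stack: [1936]
LOAD_CONST → push 2. Stack: [1936, 2]
BINARY_OP << → 1936 << 2 = 7744. Stack: [7744]
STORE_FAST q → q=7744. Stack: []
LOAD_CONST → push 7. Stack: [7]
STORE_FAST t → t=7. Stack: []
LOAD_FAST_LOAD_FAST q,a → push 7744,22. Stack: [7744, 22]
BINARY_OP + → 7744 + 22 = 7766. Stack: [7766]
STORE_FAST m → m=7766. Stack: []
LOAD_FAST_LOAD_FAST q,t → push 7744,7. Stack: [7744, 7]
BINARY_OP // → 7744 // 7 = 1106. Stack: [1106]
STORE_FAST w → w=1106. Stack: []
LOAD_FAST t → push 7. Stack: [7]
RETURN_VALUE → return 7.

7766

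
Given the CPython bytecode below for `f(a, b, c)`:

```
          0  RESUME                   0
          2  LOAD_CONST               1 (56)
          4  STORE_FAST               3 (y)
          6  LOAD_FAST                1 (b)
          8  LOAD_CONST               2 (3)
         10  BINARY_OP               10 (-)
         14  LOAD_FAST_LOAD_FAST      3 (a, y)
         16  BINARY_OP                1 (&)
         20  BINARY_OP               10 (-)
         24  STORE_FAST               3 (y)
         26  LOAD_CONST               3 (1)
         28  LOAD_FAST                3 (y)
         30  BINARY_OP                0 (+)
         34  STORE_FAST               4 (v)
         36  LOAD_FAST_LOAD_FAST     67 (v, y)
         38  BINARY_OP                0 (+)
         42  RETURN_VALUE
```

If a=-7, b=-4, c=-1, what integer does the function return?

LOAD_CONST → push 56. Stack: [56]
STORE_FAST y → y=56. Stack: []
LOAD_FAST b → push -4. Stack: [-4]
LOAD_CONST → push 3. Stack: [-4, 3]
BINARY_OP - → -4 - 3 = -7. Stack: [-7]
LOAD_FAST_LOAD_FAST a,y → push -7,56. Stack: [-7, -7, 56]
BINARY_OP & → -7 & 56 = 56. Stack: [-7, 56]
BINARY_OP - → -7 - 56 = -63. Stack: [-63]
STORE_FAST y → y=-63. Stack: []
LOAD_CONST → push 1. Stack: [1]
LOAD_FAST y → push -63. Stack: [1, -63]
BINARY_OP + → 1 + -63 = -62. Stack: [-62]
STORE_FAST v → v=-62. Stack: []
LOAD_FAST_LOAD_FAST v,y → push -62,-63. Stack: [-62, -63]
BINARY_OP + → -62 + -63 = -125. Stack: [-125]
RETURN_VALUE → return -125.

-125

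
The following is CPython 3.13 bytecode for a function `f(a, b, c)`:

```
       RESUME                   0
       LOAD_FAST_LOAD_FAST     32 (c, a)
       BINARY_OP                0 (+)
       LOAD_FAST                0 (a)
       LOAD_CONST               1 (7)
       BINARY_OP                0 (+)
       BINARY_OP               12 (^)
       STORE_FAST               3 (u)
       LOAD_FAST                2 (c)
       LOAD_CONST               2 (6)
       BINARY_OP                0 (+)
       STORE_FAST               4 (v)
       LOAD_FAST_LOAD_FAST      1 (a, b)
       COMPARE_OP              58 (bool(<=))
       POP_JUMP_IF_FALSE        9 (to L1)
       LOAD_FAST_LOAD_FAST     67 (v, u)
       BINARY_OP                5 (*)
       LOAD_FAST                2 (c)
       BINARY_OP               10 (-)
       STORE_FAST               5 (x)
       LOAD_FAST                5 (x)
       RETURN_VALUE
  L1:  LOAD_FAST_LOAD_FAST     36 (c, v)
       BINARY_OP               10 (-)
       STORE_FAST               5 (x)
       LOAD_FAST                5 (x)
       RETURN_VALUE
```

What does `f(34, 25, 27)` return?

-6

LOAD_FAST_LOAD_FAST c,a → push 27,34. Stack: [27, 34]
BINARY_OP + → 27 + 34 = 61. Stack: [61]
LOAD_FAST a → push 34. Stack: [61, 34]
LOAD_CONST → push 7. Stack: [61, 34, 7]
BINARY_OP + → 34 + 7 = 41. Stack: [61, 41]
BINARY_OP ^ → 61 ^ 41 = 20. Stack: [20]
STORE_FAST u → u=20. Stack: []
LOAD_FAST c → push 27. Stack: [27]
LOAD_CONST → push 6. Stack: [27, 6]
BINARY_OP + → 27 + 6 = 33. Stack: [33]
STORE_FAST v → v=33. Stack: []
LOAD_FAST_LOAD_FAST a,b → push 34,25. Stack: [34, 25]
COMPARE_OP bool(<=) → 34 vs 25 = False. Stack: [False]
POP_JUMP_IF_FALSE → pop False; jump. Stack: []
LOAD_FAST_LOAD_FAST c,v → push 27,33. Stack: [27, 33]
BINARY_OP - → 27 - 33 = -6. Stack: [-6]
STORE_FAST x → x=-6. Stack: []
LOAD_FAST x → push -6. Stack: [-6]
RETURN_VALUE → return -6.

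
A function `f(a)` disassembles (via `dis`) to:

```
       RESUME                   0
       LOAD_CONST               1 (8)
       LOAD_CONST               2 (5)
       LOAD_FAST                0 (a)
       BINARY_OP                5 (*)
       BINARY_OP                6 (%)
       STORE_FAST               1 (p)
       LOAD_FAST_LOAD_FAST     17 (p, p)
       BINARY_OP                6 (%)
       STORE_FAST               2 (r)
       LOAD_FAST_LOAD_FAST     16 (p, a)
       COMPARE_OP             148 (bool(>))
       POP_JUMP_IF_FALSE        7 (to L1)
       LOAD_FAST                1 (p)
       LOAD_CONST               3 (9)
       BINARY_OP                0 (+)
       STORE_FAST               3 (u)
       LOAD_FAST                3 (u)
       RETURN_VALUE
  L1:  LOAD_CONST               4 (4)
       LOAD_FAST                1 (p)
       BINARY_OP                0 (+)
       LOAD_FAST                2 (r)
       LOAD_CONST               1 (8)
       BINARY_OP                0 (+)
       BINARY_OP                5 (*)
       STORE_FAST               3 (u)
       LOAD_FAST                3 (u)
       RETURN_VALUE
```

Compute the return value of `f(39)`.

LOAD_CONST → push 8. Stack: [8]
LOAD_CONST → push 5. Stack: [8, 5]
LOAD_FAST a → push 39. Stack: [8, 5, 39]
BINARY_OP * → 5 * 39 = 195. Stack: [8, 195]
BINARY_OP % → 8 % 195 = 8. Stack: [8]
STORE_FAST p → p=8. Stack: []
LOAD_FAST_LOAD_FAST p,p → push 8,8. Stack: [8, 8]
BINARY_OP % → 8 % 8 = 0. Stack: [0]
STORE_FAST r → r=0. Stack: []
LOAD_FAST_LOAD_FAST p,a → push 8,39. Stack: [8, 39]
COMPARE_OP bool(>) → 8 vs 39 = False. Stack: [False]
POP_JUMP_IF_FALSE → pop False; jump. Stack: []
LOAD_CONST → push 4. Stack: [4]
LOAD_FAST p → push 8. Stack: [4, 8]
BINARY_OP + → 4 + 8 = 12. Stack: [12]
LOAD_FAST r → push 0. Stack: [12, 0]
LOAD_CONST → push 8. Stack: [12, 0, 8]
BINARY_OP + → 0 + 8 = 8. Stack: [12, 8]
BINARY_OP * → 12 * 8 = 96. Stack: [96]
STORE_FAST u → u=96. Stack: []
LOAD_FAST u → push 96. Stack: [96]
RETURN_VALUE → return 96.

96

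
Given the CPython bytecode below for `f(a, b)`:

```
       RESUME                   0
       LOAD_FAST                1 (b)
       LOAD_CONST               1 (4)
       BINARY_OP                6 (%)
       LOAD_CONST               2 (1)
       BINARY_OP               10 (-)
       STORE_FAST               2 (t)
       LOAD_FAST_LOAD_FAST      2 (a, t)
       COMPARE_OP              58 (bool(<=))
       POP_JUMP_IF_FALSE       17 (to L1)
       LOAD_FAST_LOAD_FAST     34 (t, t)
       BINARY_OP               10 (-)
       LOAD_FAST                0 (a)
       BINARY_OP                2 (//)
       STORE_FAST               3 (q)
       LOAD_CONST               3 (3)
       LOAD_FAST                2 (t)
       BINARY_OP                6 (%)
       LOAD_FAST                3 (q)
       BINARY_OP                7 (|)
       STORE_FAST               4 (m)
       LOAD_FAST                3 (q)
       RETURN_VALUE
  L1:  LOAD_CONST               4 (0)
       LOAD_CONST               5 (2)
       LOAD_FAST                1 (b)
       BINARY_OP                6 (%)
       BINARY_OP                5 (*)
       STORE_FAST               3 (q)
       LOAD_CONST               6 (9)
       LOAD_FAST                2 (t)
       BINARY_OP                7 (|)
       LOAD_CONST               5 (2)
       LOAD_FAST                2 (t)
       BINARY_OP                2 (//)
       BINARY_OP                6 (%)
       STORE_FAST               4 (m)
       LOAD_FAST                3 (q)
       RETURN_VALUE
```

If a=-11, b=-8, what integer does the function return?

LOAD_FAST b → push -8. Stack: [-8]
LOAD_CONST → push 4. Stack: [-8, 4]
BINARY_OP % → -8 % 4 = 0. Stack: [0]
LOAD_CONST → push 1. Stack: [0, 1]
BINARY_OP - → 0 - 1 = -1. Stack: [-1]
STORE_FAST t → t=-1. Stack: []
LOAD_FAST_LOAD_FAST a,t → push -11,-1. Stack: [-11, -1]
COMPARE_OP bool(<=) → -11 vs -1 = True. Stack: [True]
POP_JUMP_IF_FALSE → pop True; no jump. Stack: []
LOAD_FAST_LOAD_FAST t,t → push -1,-1. Stack: [-1, -1]
BINARY_OP - → -1 - -1 = 0. Stack: [0]
LOAD_FAST a → push -11. Stack: [0, -11]
BINARY_OP // → 0 // -11 = 0. Stack: [0]
STORE_FAST q → q=0. Stack: []
LOAD_CONST → push 3. Stack: [3]
LOAD_FAST t → push -1. Stack: [3, -1]
BINARY_OP % → 3 % -1 = 0. Stack: [0]
LOAD_FAST q → push 0. Stack: [0, 0]
BINARY_OP | → 0 | 0 = 0. Stack: [0]
STORE_FAST m → m=0. Stack: []
LOAD_FAST q → push 0. Stack: [0]
RETURN_VALUE → return 0.

0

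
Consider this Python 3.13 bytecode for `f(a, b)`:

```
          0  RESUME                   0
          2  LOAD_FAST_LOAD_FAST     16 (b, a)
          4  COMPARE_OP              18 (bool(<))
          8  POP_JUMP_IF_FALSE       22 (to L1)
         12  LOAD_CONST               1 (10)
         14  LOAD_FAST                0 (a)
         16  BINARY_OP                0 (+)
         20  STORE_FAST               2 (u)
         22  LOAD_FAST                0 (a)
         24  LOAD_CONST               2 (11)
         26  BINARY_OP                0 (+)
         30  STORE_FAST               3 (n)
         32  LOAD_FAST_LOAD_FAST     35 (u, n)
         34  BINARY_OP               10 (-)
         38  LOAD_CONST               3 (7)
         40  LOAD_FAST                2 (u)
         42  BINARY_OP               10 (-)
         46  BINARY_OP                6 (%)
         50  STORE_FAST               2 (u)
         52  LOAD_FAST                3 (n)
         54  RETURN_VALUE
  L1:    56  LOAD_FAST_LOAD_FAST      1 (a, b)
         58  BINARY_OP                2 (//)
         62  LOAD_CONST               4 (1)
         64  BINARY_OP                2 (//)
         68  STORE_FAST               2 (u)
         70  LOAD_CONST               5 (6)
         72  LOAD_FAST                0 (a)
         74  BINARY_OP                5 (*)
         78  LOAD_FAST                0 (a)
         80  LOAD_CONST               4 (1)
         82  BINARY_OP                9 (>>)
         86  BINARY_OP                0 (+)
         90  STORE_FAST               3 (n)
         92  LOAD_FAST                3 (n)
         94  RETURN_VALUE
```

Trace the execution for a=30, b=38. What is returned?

195

LOAD_FAST_LOAD_FAST b,a → push 38,30. Stack: [38, 30]
COMPARE_OP bool(<) → 38 vs 30 = False. Stack: [False]
POP_JUMP_IF_FALSE → pop False; jump. Stack: []
LOAD_FAST_LOAD_FAST a,b → push 30,38. Stack: [30, 38]
BINARY_OP // → 30 // 38 = 0. Stack: [0]
LOAD_CONST → push 1. Stack: [0, 1]
BINARY_OP // → 0 // 1 = 0. Stack: [0]
STORE_FAST u → u=0. Stack: []
LOAD_CONST → push 6. Stack: [6]
LOAD_FAST a → push 30. Stack: [6, 30]
BINARY_OP * → 6 * 30 = 180. Stack: [180]
LOAD_FAST a → push 30. Stack: [180, 30]
LOAD_CONST → push 1. Stack: [180, 30, 1]
BINARY_OP >> → 30 >> 1 = 15. Stack: [180, 15]
BINARY_OP + → 180 + 15 = 195. Stack: [195]
STORE_FAST n → n=195. Stack: []
LOAD_FAST n → push 195. Stack: [195]
RETURN_VALUE → return 195.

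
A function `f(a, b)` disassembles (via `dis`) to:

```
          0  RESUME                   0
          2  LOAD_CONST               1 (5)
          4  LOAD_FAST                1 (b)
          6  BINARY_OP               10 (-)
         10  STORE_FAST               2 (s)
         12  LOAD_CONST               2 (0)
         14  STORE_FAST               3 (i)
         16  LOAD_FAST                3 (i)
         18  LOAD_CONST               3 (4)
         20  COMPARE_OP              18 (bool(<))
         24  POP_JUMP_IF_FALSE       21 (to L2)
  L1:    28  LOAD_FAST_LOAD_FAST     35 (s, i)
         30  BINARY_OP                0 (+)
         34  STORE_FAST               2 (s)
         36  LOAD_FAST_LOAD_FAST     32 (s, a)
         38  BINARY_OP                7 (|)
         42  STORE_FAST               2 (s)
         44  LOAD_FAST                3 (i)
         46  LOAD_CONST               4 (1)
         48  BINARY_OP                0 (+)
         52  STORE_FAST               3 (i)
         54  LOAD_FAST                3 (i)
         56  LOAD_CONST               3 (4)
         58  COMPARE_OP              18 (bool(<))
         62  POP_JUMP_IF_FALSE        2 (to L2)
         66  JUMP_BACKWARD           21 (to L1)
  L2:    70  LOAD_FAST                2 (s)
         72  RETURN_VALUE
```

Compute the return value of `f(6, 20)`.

15

LOAD_CONST → push 5
LOAD_FAST b → push 20
BINARY_OP - → 5 - 20 = -15
STORE_FAST s → s=-15
LOAD_CONST → push 0
STORE_FAST i → i=0
LOAD_FAST i → push 0
LOAD_CONST → push 4
COMPARE_OP bool(<) → 0 vs 4 = True
POP_JUMP_IF_FALSE → pop True; no jump
LOAD_FAST_LOAD_FAST s,i → push -15,0
BINARY_OP + → -15 + 0 = -15
STORE_FAST s → s=-15
LOAD_FAST_LOAD_FAST s,a → push -15,6
BINARY_OP | → -15 | 6 = -9
STORE_FAST s → s=-9
LOAD_FAST i → push 0
LOAD_CONST → push 1
BINARY_OP + → 0 + 1 = 1
STORE_FAST i → i=1
LOAD_FAST i → push 1
LOAD_CONST → push 4
COMPARE_OP bool(<) → 1 vs 4 = True
POP_JUMP_IF_FALSE → pop True; no jump
LOAD_FAST_LOAD_FAST s,i → push -9,1
BINARY_OP + → -9 + 1 = -8
STORE_FAST s → s=-8
LOAD_FAST_LOAD_FAST s,a → push -8,6
BINARY_OP | → -8 | 6 = -2
STORE_FAST s → s=-2
LOAD_FAST i → push 1
LOAD_CONST → push 1
BINARY_OP + → 1 + 1 = 2
STORE_FAST i → i=2
LOAD_FAST i → push 2
LOAD_CONST → push 4
COMPARE_OP bool(<) → 2 vs 4 = True
POP_JUMP_IF_FALSE → pop True; no jump
LOAD_FAST_LOAD_FAST s,i → push -2,2
BINARY_OP + → -2 + 2 = 0
STORE_FAST s → s=0
LOAD_FAST_LOAD_FAST s,a → push 0,6
BINARY_OP | → 0 | 6 = 6
STORE_FAST s → s=6
LOAD_FAST i → push 2
LOAD_CONST → push 1
BINARY_OP + → 2 + 1 = 3
STORE_FAST i → i=3
LOAD_FAST i → push 3
LOAD_CONST → push 4
COMPARE_OP bool(<) → 3 vs 4 = True
POP_JUMP_IF_FALSE → pop True; no jump
LOAD_FAST_LOAD_FAST s,i → push 6,3
BINARY_OP + → 6 + 3 = 9
STORE_FAST s → s=9
LOAD_FAST_LOAD_FAST s,a → push 9,6
BINARY_OP | → 9 | 6 = 15
STORE_FAST s → s=15
LOAD_FAST i → push 3
LOAD_CONST → push 1
BINARY_OP + → 3 + 1 = 4
STORE_FAST i → i=4
LOAD_FAST i → push 4
LOAD_CONST → push 4
COMPARE_OP bool(<) → 4 vs 4 = False
POP_JUMP_IF_FALSE → pop False; jump
LOAD_FAST s → push 15
RETURN_VALUE → return 15.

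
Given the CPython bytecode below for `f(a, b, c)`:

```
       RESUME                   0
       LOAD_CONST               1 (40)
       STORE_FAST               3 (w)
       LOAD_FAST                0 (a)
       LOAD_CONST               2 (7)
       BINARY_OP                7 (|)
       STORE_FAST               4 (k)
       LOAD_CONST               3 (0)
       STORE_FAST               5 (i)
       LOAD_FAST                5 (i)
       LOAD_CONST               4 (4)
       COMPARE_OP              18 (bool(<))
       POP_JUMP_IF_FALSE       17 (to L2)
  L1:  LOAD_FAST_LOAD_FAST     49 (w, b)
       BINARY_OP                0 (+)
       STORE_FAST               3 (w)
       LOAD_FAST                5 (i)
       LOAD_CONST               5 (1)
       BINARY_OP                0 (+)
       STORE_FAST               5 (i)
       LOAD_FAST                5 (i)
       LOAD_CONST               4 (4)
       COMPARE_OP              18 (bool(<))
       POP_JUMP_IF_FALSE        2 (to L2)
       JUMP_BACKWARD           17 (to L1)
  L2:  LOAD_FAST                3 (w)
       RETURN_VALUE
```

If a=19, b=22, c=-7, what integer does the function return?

128

LOAD_CONST → push 40. Stack: [40]
STORE_FAST w → w=40. Stack: []
LOAD_FAST a → push 19. Stack: [19]
LOAD_CONST → push 7. Stack: [19, 7]
BINARY_OP | → 19 | 7 = 23. Stack: [23]
STORE_FAST k → k=23. Stack: []
LOAD_CONST → push 0. Stack: [0]
STORE_FAST i → i=0. Stack: []
LOAD_FAST i → push 0. Stack: [0]
LOAD_CONST → push 4. Stack: [0, 4]
COMPARE_OP bool(<) → 0 vs 4 = True. Stack: [True]
POP_JUMP_IF_FALSE → pop True; no jump. Stack: []
LOAD_FAST_LOAD_FAST w,b → push 40,22. Stack: [40, 22]
BINARY_OP + → 40 + 22 = 62. Stack: [62]
STORE_FAST w → w=62. Stack: []
LOAD_FAST i → push 0. Stack: [0]
LOAD_CONST → push 1. Stack: [0, 1]
BINARY_OP + → 0 + 1 = 1. Stack: [1]
STORE_FAST i → i=1. Stack: []
LOAD_FAST i → push 1. Stack: [1]
LOAD_CONST → push 4. Stack: [1, 4]
COMPARE_OP bool(<) → 1 vs 4 = True. Stack: [True]
POP_JUMP_IF_FALSE → pop True; no jump. Stack: []
LOAD_FAST_LOAD_FAST w,b → push 62,22. Stack: [62, 22]
BINARY_OP + → 62 + 22 = 84. Stack: [84]
STORE_FAST w → w=84. Stack: []
LOAD_FAST i → push 1. Stack: [1]
LOAD_CONST → push 1. Stack: [1, 1]
BINARY_OP + → 1 + 1 = 2. Stack: [2]
STORE_FAST i → i=2. Stack: []
LOAD_FAST i → push 2. Stack: [2]
LOAD_CONST → push 4. Stack: [2, 4]
COMPARE_OP bool(<) → 2 vs 4 = True. Stack: [True]
POP_JUMP_IF_FALSE → pop True; no jump. Stack: []
LOAD_FAST_LOAD_FAST w,b → push 84,22. Stack: [84, 22]
BINARY_OP + → 84 + 22 = 106. Stack: [106]
STORE_FAST w → w=106. Stack: []
LOAD_FAST i → push 2. Stack: [2]
LOAD_CONST → push 1. Stack: [2, 1]
BINARY_OP + → 2 + 1 = 3. Stack: [3]
STORE_FAST i → i=3. Stack: []
LOAD_FAST i → push 3. Stack: [3]
LOAD_CONST → push 4. Stack: [3, 4]
COMPARE_OP bool(<) → 3 vs 4 = True. Stack: [True]
POP_JUMP_IF_FALSE → pop True; no jump. Stack: []
LOAD_FAST_LOAD_FAST w,b → push 106,22. Stack: [106, 22]
BINARY_OP + → 106 + 22 = 128. Stack: [128]
STORE_FAST w → w=128. Stack: []
LOAD_FAST i → push 3. Stack: [3]
LOAD_CONST → push 1. Stack: [3, 1]
BINARY_OP + → 3 + 1 = 4. Stack: [4]
STORE_FAST i → i=4. Stack: []
LOAD_FAST i → push 4. Stack: [4]
LOAD_CONST → push 4. Stack: [4, 4]
COMPARE_OP bool(<) → 4 vs 4 = False. Stack: [False]
POP_JUMP_IF_FALSE → pop False; jump. Stack: []
LOAD_FAST w → push 128. Stack: [128]
RETURN_VALUE → return 128.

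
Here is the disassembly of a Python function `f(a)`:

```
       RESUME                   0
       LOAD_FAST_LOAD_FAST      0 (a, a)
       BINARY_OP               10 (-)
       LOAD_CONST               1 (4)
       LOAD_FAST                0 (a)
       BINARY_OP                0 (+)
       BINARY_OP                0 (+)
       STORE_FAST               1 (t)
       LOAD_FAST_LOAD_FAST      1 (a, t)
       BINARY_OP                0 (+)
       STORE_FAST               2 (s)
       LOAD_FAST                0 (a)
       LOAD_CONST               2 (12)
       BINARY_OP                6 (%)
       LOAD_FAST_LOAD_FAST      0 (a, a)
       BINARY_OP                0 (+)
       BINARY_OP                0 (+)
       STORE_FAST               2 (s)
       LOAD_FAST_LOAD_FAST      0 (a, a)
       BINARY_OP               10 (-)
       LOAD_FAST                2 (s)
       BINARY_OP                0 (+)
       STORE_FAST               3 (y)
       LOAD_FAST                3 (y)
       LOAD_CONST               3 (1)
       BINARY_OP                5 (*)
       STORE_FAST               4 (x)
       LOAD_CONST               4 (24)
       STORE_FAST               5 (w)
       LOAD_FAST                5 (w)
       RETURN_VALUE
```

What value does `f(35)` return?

24

LOAD_FAST_LOAD_FAST a,a → push 35,35. Stack: [35, 35]
BINARY_OP - → 35 - 35 = 0. Stack: [0]
LOAD_CONST → push 4. Stack: [0, 4]
LOAD_FAST a → push 35. Stack: [0, 4, 35]
BINARY_OP + → 4 + 35 = 39. Stack: [0, 39]
BINARY_OP + → 0 + 39 = 39. Stack: [39]
STORE_FAST t → t=39. Stack: []
LOAD_FAST_LOAD_FAST a,t → push 35,39. Stack: [35, 39]
BINARY_OP + → 35 + 39 = 74. Stack: [74]
STORE_FAST s → s=74. Stack: []
LOAD_FAST a → push 35. Stack: [35]
LOAD_CONST → push 12. Stack: [35, 12]
BINARY_OP % → 35 % 12 = 11. Stack: [11]
LOAD_FAST_LOAD_FAST a,a → push 35,35. Stack: [11, 35, 35]
BINARY_OP + → 35 + 35 = 70. Stack: [11, 70]
BINARY_OP + → 11 + 70 = 81. Stack: [81]
STORE_FAST s → s=81. Stack: []
LOAD_FAST_LOAD_FAST a,a → push 35,35. Stack: [35, 35]
BINARY_OP - → 35 - 35 = 0. Stack: [0]
LOAD_FAST s → push 81. Stack: [0, 81]
BINARY_OP + → 0 + 81 = 81. Stack: [81]
STORE_FAST y → y=81. Stack: []
LOAD_FAST y → push 81. Stack: [81]
LOAD_CONST → push 1. Stack: [81, 1]
BINARY_OP * → 81 * 1 = 81. Stack: [81]
STORE_FAST x → x=81. Stack: []
LOAD_CONST → push 24. Stack: [24]
STORE_FAST w → w=24. Stack: []
LOAD_FAST w → push 24. Stack: [24]
RETURN_VALUE → return 24.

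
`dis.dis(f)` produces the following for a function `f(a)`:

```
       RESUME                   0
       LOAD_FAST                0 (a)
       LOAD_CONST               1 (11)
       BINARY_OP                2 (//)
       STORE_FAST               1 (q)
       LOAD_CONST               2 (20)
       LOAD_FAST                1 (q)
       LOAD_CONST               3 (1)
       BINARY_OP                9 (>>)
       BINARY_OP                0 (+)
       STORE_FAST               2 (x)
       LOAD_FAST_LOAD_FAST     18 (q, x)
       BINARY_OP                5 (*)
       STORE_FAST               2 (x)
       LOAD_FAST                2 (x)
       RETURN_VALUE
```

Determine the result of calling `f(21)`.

20

LOAD_FAST a → push 21. Stack: [21]
LOAD_CONST → push 11. Stack: [21, 11]
BINARY_OP // → 21 // 11 = 1. Stack: [1]
STORE_FAST q → q=1. Stack: []
LOAD_CONST → push 20. Stack: [20]
LOAD_FAST q → push 1. Stack: [20, 1]
LOAD_CONST → push 1. Stack: [20, 1, 1]
BINARY_OP >> → 1 >> 1 = 0. Stack: [20, 0]
BINARY_OP + → 20 + 0 = 20. Stack: [20]
STORE_FAST x → x=20. Stack: []
LOAD_FAST_LOAD_FAST q,x → push 1,20. Stack: [1, 20]
BINARY_OP * → 1 * 20 = 20. Stack: [20]
STORE_FAST x → x=20. Stack: []
LOAD_FAST x → push 20. Stack: [20]
RETURN_VALUE → return 20.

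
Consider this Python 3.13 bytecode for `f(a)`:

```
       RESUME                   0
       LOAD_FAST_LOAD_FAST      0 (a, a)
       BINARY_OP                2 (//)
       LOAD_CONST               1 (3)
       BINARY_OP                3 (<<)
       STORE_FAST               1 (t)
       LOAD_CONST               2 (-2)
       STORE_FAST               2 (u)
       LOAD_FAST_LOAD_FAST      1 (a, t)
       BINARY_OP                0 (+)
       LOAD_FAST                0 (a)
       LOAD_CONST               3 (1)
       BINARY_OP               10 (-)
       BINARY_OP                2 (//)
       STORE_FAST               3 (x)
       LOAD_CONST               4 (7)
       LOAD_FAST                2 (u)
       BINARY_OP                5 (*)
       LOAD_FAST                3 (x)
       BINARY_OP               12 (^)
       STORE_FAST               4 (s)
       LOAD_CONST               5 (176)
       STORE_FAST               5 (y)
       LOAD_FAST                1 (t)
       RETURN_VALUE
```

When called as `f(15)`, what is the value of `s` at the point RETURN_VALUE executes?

-13

LOAD_FAST_LOAD_FAST a,a → push 15,15. Stack: [15, 15]
BINARY_OP // → 15 // 15 = 1. Stack: [1]
LOAD_CONST → push 3. Stack: [1, 3]
BINARY_OP << → 1 << 3 = 8. Stack: [8]
STORE_FAST t → t=8. Stack: []
LOAD_CONST → push -2. Stack: [-2]
STORE_FAST u → u=-2. Stack: []
LOAD_FAST_LOAD_FAST a,t → push 15,8. Stack: [15, 8]
BINARY_OP + → 15 + 8 = 23. Stack: [23]
LOAD_FAST a → push 15. Stack: [23, 15]
LOAD_CONST → push 1. Stack: [23, 15, 1]
BINARY_OP - → 15 - 1 = 14. Stack: [23, 14]
BINARY_OP // → 23 // 14 = 1. Stack: [1]
STORE_FAST x → x=1. Stack: []
LOAD_CONST → push 7. Stack: [7]
LOAD_FAST u → push -2. Stack: [7, -2]
BINARY_OP * → 7 * -2 = -14. Stack: [-14]
LOAD_FAST x → push 1. Stack: [-14, 1]
BINARY_OP ^ → -14 ^ 1 = -13. Stack: [-13]
STORE_FAST s → s=-13. Stack: []
LOAD_CONST → push 176. Stack: [176]
STORE_FAST y → y=176. Stack: []
LOAD_FAST t → push 8. Stack: [8]
RETURN_VALUE → return 8.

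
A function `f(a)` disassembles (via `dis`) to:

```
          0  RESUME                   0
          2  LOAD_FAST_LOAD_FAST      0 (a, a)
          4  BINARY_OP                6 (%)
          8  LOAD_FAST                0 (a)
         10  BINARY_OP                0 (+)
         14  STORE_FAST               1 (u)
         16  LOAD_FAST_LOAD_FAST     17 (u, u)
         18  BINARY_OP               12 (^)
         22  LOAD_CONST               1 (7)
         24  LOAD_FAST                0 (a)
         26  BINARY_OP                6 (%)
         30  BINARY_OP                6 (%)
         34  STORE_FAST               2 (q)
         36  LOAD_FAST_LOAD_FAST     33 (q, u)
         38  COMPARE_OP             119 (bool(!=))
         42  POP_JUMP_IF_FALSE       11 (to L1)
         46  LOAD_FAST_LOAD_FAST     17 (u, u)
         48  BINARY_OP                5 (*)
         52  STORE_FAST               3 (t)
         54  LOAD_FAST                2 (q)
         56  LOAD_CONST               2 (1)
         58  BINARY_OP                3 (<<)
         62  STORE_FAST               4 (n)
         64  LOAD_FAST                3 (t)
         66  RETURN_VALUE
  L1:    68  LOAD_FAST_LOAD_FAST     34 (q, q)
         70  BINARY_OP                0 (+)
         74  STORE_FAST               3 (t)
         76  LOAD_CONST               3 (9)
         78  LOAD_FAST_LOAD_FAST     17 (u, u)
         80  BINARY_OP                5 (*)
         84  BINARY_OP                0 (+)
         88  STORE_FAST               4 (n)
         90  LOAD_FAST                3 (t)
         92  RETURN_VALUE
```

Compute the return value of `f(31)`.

961

LOAD_FAST_LOAD_FAST a,a → push 31,31. Stack: [31, 31]
BINARY_OP % → 31 % 31 = 0. Stack: [0]
LOAD_FAST a → push 31. Stack: [0, 31]
BINARY_OP + → 0 + 31 = 31. Stack: [31]
STORE_FAST u → u=31. Stack: []
LOAD_FAST_LOAD_FAST u,u → push 31,31. Stack: [31, 31]
BINARY_OP ^ → 31 ^ 31 = 0. Stack: [0]
LOAD_CONST → push 7. Stack: [0, 7]
LOAD_FAST a → push 31. Stack: [0, 7, 31]
BINARY_OP % → 7 % 31 = 7. Stack: [0, 7]
BINARY_OP % → 0 % 7 = 0. Stack: [0]
STORE_FAST q → q=0. Stack: []
LOAD_FAST_LOAD_FAST q,u → push 0,31. Stack: [0, 31]
COMPARE_OP bool(!=) → 0 vs 31 = True. Stack: [True]
POP_JUMP_IF_FALSE → pop True; no jump. Stack: []
LOAD_FAST_LOAD_FAST u,u → push 31,31. Stack: [31, 31]
BINARY_OP * → 31 * 31 = 961. Stack: [961]
STORE_FAST t → t=961. Stack: []
LOAD_FAST q → push 0. Stack: [0]
LOAD_CONST → push 1. Stack: [0, 1]
BINARY_OP << → 0 << 1 = 0. Stack: [0]
STORE_FAST n → n=0. Stack: []
LOAD_FAST t → push 961. Stack: [961]
RETURN_VALUE → return 961.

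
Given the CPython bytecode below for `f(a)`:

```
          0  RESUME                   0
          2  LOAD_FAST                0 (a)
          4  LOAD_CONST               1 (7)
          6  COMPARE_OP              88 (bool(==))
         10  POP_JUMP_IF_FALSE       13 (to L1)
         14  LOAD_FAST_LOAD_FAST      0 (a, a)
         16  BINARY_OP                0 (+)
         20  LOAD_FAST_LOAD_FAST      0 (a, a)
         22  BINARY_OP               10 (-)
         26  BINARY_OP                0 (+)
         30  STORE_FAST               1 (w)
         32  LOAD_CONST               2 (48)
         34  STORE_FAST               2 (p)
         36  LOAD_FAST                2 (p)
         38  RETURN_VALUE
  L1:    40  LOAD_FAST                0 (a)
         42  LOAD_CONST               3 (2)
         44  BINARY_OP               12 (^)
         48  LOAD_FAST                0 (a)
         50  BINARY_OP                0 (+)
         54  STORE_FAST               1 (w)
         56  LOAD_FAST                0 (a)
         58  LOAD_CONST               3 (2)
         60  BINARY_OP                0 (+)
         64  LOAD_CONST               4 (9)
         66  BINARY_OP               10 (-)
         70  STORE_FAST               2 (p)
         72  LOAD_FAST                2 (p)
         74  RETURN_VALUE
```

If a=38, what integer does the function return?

LOAD_FAST a → push 38. Stack: [38]
LOAD_CONST → push 7. Stack: [38, 7]
COMPARE_OP bool(==) → 38 vs 7 = False. Stack: [False]
POP_JUMP_IF_FALSE → pop False; jump. Stack: []
LOAD_FAST a → push 38. Stack: [38]
LOAD_CONST → push 2. Stack: [38, 2]
BINARY_OP ^ → 38 ^ 2 = 36. Stack: [36]
LOAD_FAST a → push 38. Stack: [36, 38]
BINARY_OP + → 36 + 38 = 74. Stack: [74]
STORE_FAST w → w=74. Stack: []
LOAD_FAST a → push 38. Stack: [38]
LOAD_CONST → push 2. Stack: [38, 2]
BINARY_OP + → 38 + 2 = 40. Stack: [40]
LOAD_CONST → push 9. Stack: [40, 9]
BINARY_OP - → 40 - 9 = 31. Stack: [31]
STORE_FAST p → p=31. Stack: []
LOAD_FAST p → push 31. Stack: [31]
RETURN_VALUE → return 31.

31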